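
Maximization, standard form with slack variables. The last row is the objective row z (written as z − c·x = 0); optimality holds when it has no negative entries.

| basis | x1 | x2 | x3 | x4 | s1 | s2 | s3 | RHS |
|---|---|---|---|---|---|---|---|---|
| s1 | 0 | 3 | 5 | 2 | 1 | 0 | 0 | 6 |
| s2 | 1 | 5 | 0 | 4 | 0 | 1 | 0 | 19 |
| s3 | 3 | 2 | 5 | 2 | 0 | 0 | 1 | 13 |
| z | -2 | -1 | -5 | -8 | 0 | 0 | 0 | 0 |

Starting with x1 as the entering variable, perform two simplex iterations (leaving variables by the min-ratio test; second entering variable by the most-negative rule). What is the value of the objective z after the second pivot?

Ratio test on column x1 — row 1: entry 0 ≤ 0; row 2: 19/1 = 19; row 3: 13/3 = 13/3. Minimum is 13/3 at row 3 (s3 leaves); pivot element 3.
Pivot on row 3; the z-row RHS becomes 0 − (-2)·(13/3) = 26/3.
Next entering variable (most negative z-row entry -20/3): x4.
Ratio test on column x4 — row 1: 6/2 = 3; row 2: (44/3)/(10/3) = 22/5; row 3: (13/3)/(2/3) = 13/2. Minimum is 3 at row 1 (s1 leaves); pivot element 2.
After the second pivot the z-row RHS is 26/3 − (-20/3)·3 = 86/3.

86/3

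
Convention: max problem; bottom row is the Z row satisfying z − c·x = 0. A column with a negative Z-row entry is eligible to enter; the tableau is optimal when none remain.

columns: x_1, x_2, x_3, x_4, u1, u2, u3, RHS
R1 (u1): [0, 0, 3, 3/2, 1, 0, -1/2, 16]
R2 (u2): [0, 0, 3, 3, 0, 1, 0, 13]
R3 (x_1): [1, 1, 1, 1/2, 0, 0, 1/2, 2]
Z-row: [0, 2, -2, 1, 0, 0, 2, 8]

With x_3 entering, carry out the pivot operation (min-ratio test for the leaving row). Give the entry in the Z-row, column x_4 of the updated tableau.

Ratio test on column x_3 — row 1: 16/3 = 16/3; row 2: 13/3 = 13/3; row 3: 2/1 = 2. Minimum is 2 at row 3 (x_1 leaves); pivot element 1.
Divide row 3 by 1; eliminate column x_3 from the other rows.
Z-row update in column x_4: 1 − (-2)·(1/2) = 2.

2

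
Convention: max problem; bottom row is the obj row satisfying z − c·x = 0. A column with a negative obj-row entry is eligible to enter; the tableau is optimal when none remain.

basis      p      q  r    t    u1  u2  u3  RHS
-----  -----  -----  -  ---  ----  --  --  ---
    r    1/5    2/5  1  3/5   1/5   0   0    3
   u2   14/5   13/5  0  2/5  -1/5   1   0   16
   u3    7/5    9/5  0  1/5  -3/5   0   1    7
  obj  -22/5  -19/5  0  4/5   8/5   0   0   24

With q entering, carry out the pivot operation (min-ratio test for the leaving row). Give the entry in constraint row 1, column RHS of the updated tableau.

Ratio test on column q — row 1: 3/(2/5) = 15/2; row 2: 16/(13/5) = 80/13; row 3: 7/(9/5) = 35/9. Minimum is 35/9 at row 3 (u3 leaves); pivot element 9/5.
Divide row 3 by 9/5; eliminate column q from the other rows.
Row 1 update in column RHS: 3 − (2/5)·(35/9) = 13/9.

13/9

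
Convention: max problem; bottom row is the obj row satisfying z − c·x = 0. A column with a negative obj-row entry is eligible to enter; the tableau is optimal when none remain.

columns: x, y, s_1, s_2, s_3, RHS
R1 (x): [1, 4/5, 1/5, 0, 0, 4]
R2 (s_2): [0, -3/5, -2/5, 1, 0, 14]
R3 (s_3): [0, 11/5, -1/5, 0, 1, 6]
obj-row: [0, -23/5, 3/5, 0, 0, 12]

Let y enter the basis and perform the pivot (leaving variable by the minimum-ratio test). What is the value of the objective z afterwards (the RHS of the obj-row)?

270/11

Ratio test on column y — row 1: 4/(4/5) = 5; row 2: entry -3/5 ≤ 0; row 3: 6/(11/5) = 30/11. Minimum is 30/11 at row 3 (s_3 leaves); pivot element 11/5.
Pivot on row 3; the obj-row RHS becomes 12 − (-23/5)·(30/11) = 270/11.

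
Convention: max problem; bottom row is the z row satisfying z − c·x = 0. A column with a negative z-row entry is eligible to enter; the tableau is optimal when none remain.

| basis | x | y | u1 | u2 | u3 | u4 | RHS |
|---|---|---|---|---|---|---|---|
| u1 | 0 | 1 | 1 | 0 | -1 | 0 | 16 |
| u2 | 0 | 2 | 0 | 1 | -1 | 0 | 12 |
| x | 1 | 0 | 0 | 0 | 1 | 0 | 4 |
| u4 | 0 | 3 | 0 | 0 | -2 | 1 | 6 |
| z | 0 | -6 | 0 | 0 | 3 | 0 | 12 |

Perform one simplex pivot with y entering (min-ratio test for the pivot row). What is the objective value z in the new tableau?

Ratio test on column y — row 1: 16/1 = 16; row 2: 12/2 = 6; row 3: entry 0 ≤ 0; row 4: 6/3 = 2. Minimum is 2 at row 4 (u4 leaves); pivot element 3.
Pivot on row 4; the z-row RHS becomes 12 − (-6)·2 = 24.

24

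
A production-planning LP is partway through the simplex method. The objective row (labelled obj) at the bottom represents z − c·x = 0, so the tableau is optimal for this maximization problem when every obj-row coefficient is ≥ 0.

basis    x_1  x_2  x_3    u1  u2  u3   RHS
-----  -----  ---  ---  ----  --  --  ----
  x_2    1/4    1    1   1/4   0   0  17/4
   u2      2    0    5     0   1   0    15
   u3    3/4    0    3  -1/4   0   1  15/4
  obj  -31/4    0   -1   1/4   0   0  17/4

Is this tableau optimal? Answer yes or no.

The obj-row has a negative entry -31/4 in column x_1, so it is not optimal.

no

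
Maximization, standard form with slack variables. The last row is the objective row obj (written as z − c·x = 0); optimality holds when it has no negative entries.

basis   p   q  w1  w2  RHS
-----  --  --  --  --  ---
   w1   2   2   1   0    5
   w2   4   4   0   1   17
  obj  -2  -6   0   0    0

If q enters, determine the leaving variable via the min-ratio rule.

Column q entries and ratios — w1: 5/2 = 5/2; w2: 17/4 = 17/4.
Smallest ratio is 5/2 in the row of w1, so w1 leaves.

w1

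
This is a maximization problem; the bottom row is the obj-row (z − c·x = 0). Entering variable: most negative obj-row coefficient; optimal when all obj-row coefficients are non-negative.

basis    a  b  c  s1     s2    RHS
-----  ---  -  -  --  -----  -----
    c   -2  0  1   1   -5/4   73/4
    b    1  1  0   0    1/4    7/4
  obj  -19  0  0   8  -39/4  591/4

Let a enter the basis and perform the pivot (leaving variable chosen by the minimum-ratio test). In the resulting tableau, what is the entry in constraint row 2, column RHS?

7/4

Ratio test on column a — row 1: entry -2 ≤ 0; row 2: (7/4)/1 = 7/4. Minimum is 7/4 at row 2 (b leaves); pivot element 1.
Divide row 2 by 1; eliminate column a from the other rows.
In the new row 2, the RHS entry is the old entry divided by the pivot: (7/4)/1 = 7/4.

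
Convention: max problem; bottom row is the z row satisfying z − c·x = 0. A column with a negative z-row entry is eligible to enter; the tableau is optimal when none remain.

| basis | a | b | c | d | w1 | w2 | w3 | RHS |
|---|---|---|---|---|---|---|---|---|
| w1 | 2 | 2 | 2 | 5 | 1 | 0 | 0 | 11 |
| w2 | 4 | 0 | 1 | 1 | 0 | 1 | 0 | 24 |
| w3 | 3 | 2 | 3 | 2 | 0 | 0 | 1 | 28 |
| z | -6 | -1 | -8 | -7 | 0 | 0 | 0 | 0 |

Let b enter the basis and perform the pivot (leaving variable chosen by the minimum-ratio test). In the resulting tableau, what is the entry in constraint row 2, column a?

Ratio test on column b — row 1: 11/2 = 11/2; row 2: entry 0 ≤ 0; row 3: 28/2 = 14. Minimum is 11/2 at row 1 (w1 leaves); pivot element 2.
Divide row 1 by 2; eliminate column b from the other rows.
Row 2 update in column a: 4 − 0·1 = 4.

4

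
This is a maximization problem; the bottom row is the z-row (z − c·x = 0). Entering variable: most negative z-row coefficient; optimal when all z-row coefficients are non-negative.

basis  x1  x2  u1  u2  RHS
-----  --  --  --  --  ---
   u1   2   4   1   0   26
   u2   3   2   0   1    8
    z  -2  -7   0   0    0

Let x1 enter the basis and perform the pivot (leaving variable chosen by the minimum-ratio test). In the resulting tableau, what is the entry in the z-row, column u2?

Ratio test on column x1 — row 1: 26/2 = 13; row 2: 8/3 = 8/3. Minimum is 8/3 at row 2 (u2 leaves); pivot element 3.
Divide row 2 by 3; eliminate column x1 from the other rows.
z-row update in column u2: 0 − (-2)·(1/3) = 2/3.

2/3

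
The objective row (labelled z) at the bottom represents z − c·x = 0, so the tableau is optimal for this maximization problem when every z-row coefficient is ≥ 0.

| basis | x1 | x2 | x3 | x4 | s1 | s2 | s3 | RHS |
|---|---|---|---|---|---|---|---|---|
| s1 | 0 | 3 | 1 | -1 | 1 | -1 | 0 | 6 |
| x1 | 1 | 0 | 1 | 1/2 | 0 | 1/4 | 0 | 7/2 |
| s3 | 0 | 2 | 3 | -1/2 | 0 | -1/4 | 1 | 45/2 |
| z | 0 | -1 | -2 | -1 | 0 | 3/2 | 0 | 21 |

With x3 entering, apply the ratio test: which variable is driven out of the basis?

Column x3 entries and ratios — s1: 6/1 = 6; x1: (7/2)/1 = 7/2; s3: (45/2)/3 = 15/2.
Smallest ratio is 7/2 in the row of x1, so x1 leaves.

x1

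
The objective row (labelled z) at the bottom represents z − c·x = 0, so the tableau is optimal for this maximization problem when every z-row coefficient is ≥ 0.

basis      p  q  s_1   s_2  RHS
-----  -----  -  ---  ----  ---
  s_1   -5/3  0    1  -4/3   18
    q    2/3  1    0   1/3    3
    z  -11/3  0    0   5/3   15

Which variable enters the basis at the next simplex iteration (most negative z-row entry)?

p

Negative z-row entries: p: -11/3.
The most negative is -11/3 in column p, so p enters.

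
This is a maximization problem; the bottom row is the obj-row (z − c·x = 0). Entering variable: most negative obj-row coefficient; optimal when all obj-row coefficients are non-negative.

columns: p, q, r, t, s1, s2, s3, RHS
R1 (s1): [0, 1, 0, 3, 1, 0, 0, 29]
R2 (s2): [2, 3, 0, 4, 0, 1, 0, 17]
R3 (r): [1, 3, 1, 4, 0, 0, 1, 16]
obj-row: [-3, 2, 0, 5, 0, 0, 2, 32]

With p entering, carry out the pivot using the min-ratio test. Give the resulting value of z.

Ratio test on column p — row 1: entry 0 ≤ 0; row 2: 17/2 = 17/2; row 3: 16/1 = 16. Minimum is 17/2 at row 2 (s2 leaves); pivot element 2.
Pivot on row 2; the obj-row RHS becomes 32 − (-3)·(17/2) = 115/2.

115/2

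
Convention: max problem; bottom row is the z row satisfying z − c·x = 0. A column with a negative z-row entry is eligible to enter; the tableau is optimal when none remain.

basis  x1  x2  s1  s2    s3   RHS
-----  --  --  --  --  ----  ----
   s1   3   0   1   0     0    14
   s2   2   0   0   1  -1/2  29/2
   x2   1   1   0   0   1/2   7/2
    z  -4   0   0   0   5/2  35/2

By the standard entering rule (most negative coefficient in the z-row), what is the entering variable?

x1

Negative z-row entries: x1: -4.
The most negative is -4 in column x1, so x1 enters.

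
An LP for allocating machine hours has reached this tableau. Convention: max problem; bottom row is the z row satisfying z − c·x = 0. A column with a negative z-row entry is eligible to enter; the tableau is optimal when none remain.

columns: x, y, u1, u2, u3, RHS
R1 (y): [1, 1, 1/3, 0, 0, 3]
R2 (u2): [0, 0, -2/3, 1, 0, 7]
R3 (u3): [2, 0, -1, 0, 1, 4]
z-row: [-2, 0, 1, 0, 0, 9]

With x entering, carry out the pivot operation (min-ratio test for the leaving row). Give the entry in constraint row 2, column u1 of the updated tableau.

Ratio test on column x — row 1: 3/1 = 3; row 2: entry 0 ≤ 0; row 3: 4/2 = 2. Minimum is 2 at row 3 (u3 leaves); pivot element 2.
Divide row 3 by 2; eliminate column x from the other rows.
Row 2 update in column u1: -2/3 − 0·(-1/2) = -2/3.

-2/3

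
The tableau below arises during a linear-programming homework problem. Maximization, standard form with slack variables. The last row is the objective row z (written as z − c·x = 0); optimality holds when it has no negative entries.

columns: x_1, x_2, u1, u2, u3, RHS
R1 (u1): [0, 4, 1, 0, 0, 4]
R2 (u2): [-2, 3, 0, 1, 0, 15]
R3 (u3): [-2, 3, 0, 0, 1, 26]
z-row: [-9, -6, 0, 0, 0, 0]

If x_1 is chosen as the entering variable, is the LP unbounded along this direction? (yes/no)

yes

Every constraint-row entry in column x_1 is ≤ 0, so increasing x_1 is unbounded.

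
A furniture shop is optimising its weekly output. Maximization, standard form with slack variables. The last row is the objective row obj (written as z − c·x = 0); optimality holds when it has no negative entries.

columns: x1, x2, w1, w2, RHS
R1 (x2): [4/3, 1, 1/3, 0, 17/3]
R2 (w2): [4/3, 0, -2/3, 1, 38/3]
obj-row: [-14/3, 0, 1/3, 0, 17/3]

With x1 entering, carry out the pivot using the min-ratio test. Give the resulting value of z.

51/2

Ratio test on column x1 — row 1: (17/3)/(4/3) = 17/4; row 2: (38/3)/(4/3) = 19/2. Minimum is 17/4 at row 1 (x2 leaves); pivot element 4/3.
Pivot on row 1; the obj-row RHS becomes 17/3 − (-14/3)·(17/4) = 51/2.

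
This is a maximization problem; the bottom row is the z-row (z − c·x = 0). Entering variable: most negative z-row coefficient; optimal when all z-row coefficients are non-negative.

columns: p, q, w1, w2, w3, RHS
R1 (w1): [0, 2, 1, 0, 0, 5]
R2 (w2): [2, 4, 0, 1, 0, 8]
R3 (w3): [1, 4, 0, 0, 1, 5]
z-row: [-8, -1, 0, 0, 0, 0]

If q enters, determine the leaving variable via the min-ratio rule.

w3

Column q entries and ratios — w1: 5/2 = 5/2; w2: 8/4 = 2; w3: 5/4 = 5/4.
Smallest ratio is 5/4 in the row of w3, so w3 leaves.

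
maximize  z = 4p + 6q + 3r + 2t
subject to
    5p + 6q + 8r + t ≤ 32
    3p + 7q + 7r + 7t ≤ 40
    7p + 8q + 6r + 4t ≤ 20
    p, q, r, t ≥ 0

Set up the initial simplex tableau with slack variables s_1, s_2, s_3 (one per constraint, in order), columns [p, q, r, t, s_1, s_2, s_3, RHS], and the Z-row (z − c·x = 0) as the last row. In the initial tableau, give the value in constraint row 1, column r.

8

Constraint 1 has coefficient 8 on r.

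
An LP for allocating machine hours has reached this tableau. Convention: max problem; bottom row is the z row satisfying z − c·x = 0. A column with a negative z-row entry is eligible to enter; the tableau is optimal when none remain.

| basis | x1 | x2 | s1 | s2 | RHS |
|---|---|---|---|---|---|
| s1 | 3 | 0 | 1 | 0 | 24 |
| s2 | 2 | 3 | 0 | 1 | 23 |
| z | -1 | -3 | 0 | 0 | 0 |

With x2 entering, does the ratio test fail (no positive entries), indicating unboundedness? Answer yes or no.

no

Column x2 has positive entries in row(s) 2, so the ratio test bounds it — not unbounded.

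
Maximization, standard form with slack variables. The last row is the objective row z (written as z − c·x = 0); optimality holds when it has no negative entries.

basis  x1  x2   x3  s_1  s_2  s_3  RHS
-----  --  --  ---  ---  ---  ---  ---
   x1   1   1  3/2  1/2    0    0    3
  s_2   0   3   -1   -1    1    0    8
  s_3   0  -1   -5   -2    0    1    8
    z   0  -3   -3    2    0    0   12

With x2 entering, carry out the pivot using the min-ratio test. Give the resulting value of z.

20

Ratio test on column x2 — row 1: 3/1 = 3; row 2: 8/3 = 8/3; row 3: entry -1 ≤ 0. Minimum is 8/3 at row 2 (s_2 leaves); pivot element 3.
Pivot on row 2; the z-row RHS becomes 12 − (-3)·(8/3) = 20.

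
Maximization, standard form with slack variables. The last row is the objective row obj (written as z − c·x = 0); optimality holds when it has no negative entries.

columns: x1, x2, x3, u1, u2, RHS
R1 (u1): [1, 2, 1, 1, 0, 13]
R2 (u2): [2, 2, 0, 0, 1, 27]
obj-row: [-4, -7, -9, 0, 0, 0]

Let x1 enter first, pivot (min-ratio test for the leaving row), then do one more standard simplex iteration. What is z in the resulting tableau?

117

Ratio test on column x1 — row 1: 13/1 = 13; row 2: 27/2 = 27/2. Minimum is 13 at row 1 (u1 leaves); pivot element 1.
Pivot on row 1; the obj-row RHS becomes 0 − (-4)·13 = 52.
Next entering variable (most negative obj-row entry -5): x3.
Ratio test on column x3 — row 1: 13/1 = 13; row 2: entry -2 ≤ 0. Minimum is 13 at row 1 (x1 leaves); pivot element 1.
After the second pivot the obj-row RHS is 52 − (-5)·13 = 117.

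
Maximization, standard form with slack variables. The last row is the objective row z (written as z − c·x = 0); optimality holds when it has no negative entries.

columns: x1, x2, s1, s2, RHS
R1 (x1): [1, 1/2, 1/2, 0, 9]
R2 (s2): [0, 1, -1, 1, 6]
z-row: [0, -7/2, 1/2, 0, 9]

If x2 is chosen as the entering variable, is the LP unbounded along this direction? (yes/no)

Column x2 has positive entries in row(s) 1, 2, so the ratio test bounds it — not unbounded.

no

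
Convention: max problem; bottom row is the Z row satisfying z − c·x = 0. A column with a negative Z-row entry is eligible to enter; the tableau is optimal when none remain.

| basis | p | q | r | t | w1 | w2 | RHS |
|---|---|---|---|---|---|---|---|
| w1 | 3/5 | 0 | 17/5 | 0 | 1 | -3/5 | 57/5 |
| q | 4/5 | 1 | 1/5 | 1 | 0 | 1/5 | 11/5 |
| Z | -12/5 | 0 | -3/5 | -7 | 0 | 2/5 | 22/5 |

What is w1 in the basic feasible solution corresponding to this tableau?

57/5

w1 is basic (row 1); its value is the RHS of that row, 57/5.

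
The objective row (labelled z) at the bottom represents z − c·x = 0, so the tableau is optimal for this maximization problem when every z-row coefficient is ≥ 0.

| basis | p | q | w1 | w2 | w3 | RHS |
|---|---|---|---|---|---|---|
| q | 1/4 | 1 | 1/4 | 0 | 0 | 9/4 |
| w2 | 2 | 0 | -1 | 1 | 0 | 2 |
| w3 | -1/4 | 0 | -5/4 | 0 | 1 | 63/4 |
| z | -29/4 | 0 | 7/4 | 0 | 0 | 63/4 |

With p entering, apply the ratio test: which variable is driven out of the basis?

w2

Column p entries and ratios — q: (9/4)/(1/4) = 9; w2: 2/2 = 1; w3: -1/4 ≤ 0, skip.
Smallest ratio is 1 in the row of w2, so w2 leaves.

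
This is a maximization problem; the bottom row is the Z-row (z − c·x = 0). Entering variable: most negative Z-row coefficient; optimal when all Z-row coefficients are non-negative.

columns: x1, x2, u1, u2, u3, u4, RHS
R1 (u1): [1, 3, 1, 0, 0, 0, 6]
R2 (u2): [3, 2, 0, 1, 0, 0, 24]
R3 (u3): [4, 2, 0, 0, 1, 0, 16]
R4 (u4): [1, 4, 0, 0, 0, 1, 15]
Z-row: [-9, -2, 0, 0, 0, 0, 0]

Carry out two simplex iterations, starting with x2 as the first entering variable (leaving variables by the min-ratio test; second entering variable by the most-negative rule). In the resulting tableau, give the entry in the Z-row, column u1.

-1

Ratio test on column x2 — row 1: 6/3 = 2; row 2: 24/2 = 12; row 3: 16/2 = 8; row 4: 15/4 = 15/4. Minimum is 2 at row 1 (u1 leaves); pivot element 3.
Divide row 1 by 3; eliminate column x2 from the other rows.
Second iteration: most negative Z-row entry is -25/3 in column x1, so x1 enters.
Ratio test on column x1 — row 1: 2/(1/3) = 6; row 2: 20/(7/3) = 60/7; row 3: 12/(10/3) = 18/5; row 4: entry -1/3 ≤ 0. Minimum is 18/5 at row 3 (u3 leaves); pivot element 10/3.
Divide row 3 by 10/3; eliminate column x1 from the other rows.
After both pivots, the entry at the Z-row, column u1 is -1.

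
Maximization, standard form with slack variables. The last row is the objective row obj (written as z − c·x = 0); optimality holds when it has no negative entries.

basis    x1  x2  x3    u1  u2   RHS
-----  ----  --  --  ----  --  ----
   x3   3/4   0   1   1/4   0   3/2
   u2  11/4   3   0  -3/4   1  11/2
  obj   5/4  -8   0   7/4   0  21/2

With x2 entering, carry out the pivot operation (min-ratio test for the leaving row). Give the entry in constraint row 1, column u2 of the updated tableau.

Ratio test on column x2 — row 1: entry 0 ≤ 0; row 2: (11/2)/3 = 11/6. Minimum is 11/6 at row 2 (u2 leaves); pivot element 3.
Divide row 2 by 3; eliminate column x2 from the other rows.
Row 1 update in column u2: 0 − 0·(1/3) = 0.

0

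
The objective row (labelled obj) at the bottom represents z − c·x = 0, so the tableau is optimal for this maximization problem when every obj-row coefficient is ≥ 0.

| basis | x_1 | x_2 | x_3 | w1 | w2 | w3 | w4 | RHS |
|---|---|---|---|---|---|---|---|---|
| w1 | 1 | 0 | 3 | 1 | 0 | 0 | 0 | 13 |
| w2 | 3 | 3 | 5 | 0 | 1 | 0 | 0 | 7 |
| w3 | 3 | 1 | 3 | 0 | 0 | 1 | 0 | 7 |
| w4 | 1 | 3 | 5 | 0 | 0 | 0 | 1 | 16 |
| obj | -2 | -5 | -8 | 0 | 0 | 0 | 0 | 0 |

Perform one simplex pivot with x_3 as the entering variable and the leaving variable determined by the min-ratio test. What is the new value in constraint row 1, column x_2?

Ratio test on column x_3 — row 1: 13/3 = 13/3; row 2: 7/5 = 7/5; row 3: 7/3 = 7/3; row 4: 16/5 = 16/5. Minimum is 7/5 at row 2 (w2 leaves); pivot element 5.
Divide row 2 by 5; eliminate column x_3 from the other rows.
Row 1 update in column x_2: 0 − 3·(3/5) = -9/5.

-9/5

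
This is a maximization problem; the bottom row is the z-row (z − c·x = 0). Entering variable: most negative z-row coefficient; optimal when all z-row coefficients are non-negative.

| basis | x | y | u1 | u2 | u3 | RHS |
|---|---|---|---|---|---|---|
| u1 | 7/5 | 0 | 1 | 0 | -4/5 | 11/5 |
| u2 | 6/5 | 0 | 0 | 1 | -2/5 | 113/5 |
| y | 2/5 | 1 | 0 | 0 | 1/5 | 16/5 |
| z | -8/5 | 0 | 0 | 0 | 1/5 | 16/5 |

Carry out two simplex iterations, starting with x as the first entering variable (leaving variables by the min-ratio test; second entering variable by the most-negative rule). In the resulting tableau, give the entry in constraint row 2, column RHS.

19

Ratio test on column x — row 1: (11/5)/(7/5) = 11/7; row 2: (113/5)/(6/5) = 113/6; row 3: (16/5)/(2/5) = 8. Minimum is 11/7 at row 1 (u1 leaves); pivot element 7/5.
Divide row 1 by 7/5; eliminate column x from the other rows.
Second iteration: most negative z-row entry is -5/7 in column u3, so u3 enters.
Ratio test on column u3 — row 1: entry -4/7 ≤ 0; row 2: (145/7)/(2/7) = 145/2; row 3: (18/7)/(3/7) = 6. Minimum is 6 at row 3 (y leaves); pivot element 3/7.
Divide row 3 by 3/7; eliminate column u3 from the other rows.
After both pivots, the entry at constraint row 2, column RHS is 19.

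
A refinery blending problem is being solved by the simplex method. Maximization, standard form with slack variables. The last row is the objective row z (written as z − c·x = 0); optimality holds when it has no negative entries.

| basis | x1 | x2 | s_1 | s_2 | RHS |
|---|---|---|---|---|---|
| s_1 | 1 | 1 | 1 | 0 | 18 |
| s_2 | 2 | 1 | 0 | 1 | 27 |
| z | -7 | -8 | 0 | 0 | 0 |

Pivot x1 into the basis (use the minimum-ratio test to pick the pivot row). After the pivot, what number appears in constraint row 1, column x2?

1/2

Ratio test on column x1 — row 1: 18/1 = 18; row 2: 27/2 = 27/2. Minimum is 27/2 at row 2 (s_2 leaves); pivot element 2.
Divide row 2 by 2; eliminate column x1 from the other rows.
Row 1 update in column x2: 1 − 1·(1/2) = 1/2.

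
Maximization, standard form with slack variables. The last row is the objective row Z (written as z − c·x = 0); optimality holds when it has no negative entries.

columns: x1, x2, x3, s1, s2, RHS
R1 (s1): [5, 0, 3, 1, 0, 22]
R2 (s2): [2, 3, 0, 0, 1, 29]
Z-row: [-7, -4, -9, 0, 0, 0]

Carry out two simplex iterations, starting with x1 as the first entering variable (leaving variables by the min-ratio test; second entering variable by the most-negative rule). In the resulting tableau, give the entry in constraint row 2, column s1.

Ratio test on column x1 — row 1: 22/5 = 22/5; row 2: 29/2 = 29/2. Minimum is 22/5 at row 1 (s1 leaves); pivot element 5.
Divide row 1 by 5; eliminate column x1 from the other rows.
Second iteration: most negative Z-row entry is -24/5 in column x3, so x3 enters.
Ratio test on column x3 — row 1: (22/5)/(3/5) = 22/3; row 2: entry -6/5 ≤ 0. Minimum is 22/3 at row 1 (x1 leaves); pivot element 3/5.
Divide row 1 by 3/5; eliminate column x3 from the other rows.
After both pivots, the entry at constraint row 2, column s1 is 0.

0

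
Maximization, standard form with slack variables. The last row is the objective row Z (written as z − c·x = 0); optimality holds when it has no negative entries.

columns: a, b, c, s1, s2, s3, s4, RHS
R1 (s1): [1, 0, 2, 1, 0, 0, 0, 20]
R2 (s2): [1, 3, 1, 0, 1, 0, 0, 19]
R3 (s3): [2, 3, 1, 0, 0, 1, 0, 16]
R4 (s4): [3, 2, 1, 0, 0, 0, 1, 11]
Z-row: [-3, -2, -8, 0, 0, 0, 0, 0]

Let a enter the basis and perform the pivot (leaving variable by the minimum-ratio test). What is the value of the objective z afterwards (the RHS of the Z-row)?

Ratio test on column a — row 1: 20/1 = 20; row 2: 19/1 = 19; row 3: 16/2 = 8; row 4: 11/3 = 11/3. Minimum is 11/3 at row 4 (s4 leaves); pivot element 3.
Pivot on row 4; the Z-row RHS becomes 0 − (-3)·(11/3) = 11.

11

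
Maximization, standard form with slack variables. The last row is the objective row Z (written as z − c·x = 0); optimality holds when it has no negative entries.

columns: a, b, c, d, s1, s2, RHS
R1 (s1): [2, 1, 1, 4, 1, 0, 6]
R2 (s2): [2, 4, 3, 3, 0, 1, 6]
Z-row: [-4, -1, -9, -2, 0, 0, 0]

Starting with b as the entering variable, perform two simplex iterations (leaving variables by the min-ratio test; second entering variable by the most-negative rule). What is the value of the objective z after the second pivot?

Ratio test on column b — row 1: 6/1 = 6; row 2: 6/4 = 3/2. Minimum is 3/2 at row 2 (s2 leaves); pivot element 4.
Pivot on row 2; the Z-row RHS becomes 0 − (-1)·(3/2) = 3/2.
Next entering variable (most negative Z-row entry -33/4): c.
Ratio test on column c — row 1: (9/2)/(1/4) = 18; row 2: (3/2)/(3/4) = 2. Minimum is 2 at row 2 (b leaves); pivot element 3/4.
After the second pivot the Z-row RHS is 3/2 − (-33/4)·2 = 18.

18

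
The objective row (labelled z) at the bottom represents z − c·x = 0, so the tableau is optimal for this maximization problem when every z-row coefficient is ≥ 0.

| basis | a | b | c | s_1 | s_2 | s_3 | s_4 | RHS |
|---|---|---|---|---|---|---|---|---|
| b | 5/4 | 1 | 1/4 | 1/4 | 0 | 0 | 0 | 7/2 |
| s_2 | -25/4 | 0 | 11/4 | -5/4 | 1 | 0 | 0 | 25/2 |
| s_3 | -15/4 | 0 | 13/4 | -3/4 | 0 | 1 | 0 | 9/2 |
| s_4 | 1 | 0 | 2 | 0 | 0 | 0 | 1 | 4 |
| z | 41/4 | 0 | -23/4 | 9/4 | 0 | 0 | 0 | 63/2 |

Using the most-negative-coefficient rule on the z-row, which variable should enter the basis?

Negative z-row entries: c: -23/4.
The most negative is -23/4 in column c, so c enters.

c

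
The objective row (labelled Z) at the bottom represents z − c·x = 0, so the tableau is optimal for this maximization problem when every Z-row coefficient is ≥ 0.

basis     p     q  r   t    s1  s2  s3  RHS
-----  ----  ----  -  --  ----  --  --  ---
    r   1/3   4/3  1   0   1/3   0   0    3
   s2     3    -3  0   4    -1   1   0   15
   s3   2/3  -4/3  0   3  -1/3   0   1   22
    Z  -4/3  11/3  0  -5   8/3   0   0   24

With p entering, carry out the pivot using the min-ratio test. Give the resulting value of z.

92/3

Ratio test on column p — row 1: 3/(1/3) = 9; row 2: 15/3 = 5; row 3: 22/(2/3) = 33. Minimum is 5 at row 2 (s2 leaves); pivot element 3.
Pivot on row 2; the Z-row RHS becomes 24 − (-4/3)·5 = 92/3.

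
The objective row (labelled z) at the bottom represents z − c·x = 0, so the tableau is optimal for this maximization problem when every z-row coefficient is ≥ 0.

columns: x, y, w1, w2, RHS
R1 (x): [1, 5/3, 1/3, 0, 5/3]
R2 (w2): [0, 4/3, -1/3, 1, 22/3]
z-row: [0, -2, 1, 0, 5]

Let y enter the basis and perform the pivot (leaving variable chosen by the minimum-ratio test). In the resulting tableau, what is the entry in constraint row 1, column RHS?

1

Ratio test on column y — row 1: (5/3)/(5/3) = 1; row 2: (22/3)/(4/3) = 11/2. Minimum is 1 at row 1 (x leaves); pivot element 5/3.
Divide row 1 by 5/3; eliminate column y from the other rows.
In the new row 1, the RHS entry is the old entry divided by the pivot: (5/3)/(5/3) = 1.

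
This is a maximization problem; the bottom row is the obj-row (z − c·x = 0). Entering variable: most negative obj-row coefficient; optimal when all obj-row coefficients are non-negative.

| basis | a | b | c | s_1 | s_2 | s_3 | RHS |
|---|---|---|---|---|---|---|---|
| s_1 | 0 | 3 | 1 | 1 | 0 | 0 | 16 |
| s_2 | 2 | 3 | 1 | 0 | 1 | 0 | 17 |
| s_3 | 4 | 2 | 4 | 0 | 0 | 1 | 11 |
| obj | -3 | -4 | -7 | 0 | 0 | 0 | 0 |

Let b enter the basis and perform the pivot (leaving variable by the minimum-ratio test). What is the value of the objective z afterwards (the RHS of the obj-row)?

64/3

Ratio test on column b — row 1: 16/3 = 16/3; row 2: 17/3 = 17/3; row 3: 11/2 = 11/2. Minimum is 16/3 at row 1 (s_1 leaves); pivot element 3.
Pivot on row 1; the obj-row RHS becomes 0 − (-4)·(16/3) = 64/3.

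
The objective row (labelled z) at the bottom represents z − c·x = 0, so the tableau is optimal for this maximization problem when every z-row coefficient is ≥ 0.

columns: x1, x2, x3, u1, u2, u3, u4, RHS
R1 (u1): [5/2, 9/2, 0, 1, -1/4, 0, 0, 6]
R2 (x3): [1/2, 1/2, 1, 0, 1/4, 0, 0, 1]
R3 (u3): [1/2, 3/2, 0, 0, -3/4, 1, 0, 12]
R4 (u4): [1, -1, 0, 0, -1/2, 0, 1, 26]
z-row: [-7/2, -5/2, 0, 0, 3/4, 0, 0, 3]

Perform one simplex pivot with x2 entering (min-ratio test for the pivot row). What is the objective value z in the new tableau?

Ratio test on column x2 — row 1: 6/(9/2) = 4/3; row 2: 1/(1/2) = 2; row 3: 12/(3/2) = 8; row 4: entry -1 ≤ 0. Minimum is 4/3 at row 1 (u1 leaves); pivot element 9/2.
Pivot on row 1; the z-row RHS becomes 3 − (-5/2)·(4/3) = 19/3.

19/3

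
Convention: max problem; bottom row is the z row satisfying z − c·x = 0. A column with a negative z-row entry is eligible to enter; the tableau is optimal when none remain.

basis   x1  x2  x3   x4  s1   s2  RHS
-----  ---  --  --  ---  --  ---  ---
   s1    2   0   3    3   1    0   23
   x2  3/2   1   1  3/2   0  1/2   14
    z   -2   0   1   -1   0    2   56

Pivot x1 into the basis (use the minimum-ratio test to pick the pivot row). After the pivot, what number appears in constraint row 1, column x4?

Ratio test on column x1 — row 1: 23/2 = 23/2; row 2: 14/(3/2) = 28/3. Minimum is 28/3 at row 2 (x2 leaves); pivot element 3/2.
Divide row 2 by 3/2; eliminate column x1 from the other rows.
Row 1 update in column x4: 3 − 2·1 = 1.

1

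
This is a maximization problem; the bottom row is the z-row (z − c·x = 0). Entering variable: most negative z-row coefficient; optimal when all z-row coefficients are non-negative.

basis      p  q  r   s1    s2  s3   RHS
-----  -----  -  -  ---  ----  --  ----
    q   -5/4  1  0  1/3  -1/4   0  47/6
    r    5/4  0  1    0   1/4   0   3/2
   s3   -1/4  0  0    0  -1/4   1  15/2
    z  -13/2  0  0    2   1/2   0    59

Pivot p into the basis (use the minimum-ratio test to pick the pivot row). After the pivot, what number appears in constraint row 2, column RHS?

6/5

Ratio test on column p — row 1: entry -5/4 ≤ 0; row 2: (3/2)/(5/4) = 6/5; row 3: entry -1/4 ≤ 0. Minimum is 6/5 at row 2 (r leaves); pivot element 5/4.
Divide row 2 by 5/4; eliminate column p from the other rows.
In the new row 2, the RHS entry is the old entry divided by the pivot: (3/2)/(5/4) = 6/5.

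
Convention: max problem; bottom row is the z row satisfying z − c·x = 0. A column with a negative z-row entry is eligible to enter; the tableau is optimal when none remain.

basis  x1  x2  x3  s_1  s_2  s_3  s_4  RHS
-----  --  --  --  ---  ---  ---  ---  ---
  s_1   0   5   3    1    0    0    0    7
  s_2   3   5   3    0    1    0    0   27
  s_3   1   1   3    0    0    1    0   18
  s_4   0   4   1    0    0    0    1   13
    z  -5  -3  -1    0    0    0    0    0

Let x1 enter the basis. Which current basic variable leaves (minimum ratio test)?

s_2

Column x1 entries and ratios — s_1: 0 ≤ 0, skip; s_2: 27/3 = 9; s_3: 18/1 = 18; s_4: 0 ≤ 0, skip.
Smallest ratio is 9 in the row of s_2, so s_2 leaves.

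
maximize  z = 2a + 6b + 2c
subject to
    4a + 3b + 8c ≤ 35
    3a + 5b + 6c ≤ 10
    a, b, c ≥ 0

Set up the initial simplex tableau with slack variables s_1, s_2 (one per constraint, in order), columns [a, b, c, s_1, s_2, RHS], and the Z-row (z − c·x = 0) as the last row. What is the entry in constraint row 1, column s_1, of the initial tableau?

1

Slack s_1 belongs to constraint 1; its column is the unit vector e_1, so the entry in row 1 is 1.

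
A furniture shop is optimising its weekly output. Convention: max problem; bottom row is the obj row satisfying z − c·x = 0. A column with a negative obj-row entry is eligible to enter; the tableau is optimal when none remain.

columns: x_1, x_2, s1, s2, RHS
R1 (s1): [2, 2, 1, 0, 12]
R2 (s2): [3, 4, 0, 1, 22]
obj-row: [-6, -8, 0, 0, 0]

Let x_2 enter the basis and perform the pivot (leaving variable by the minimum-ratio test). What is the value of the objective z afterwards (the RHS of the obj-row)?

44

Ratio test on column x_2 — row 1: 12/2 = 6; row 2: 22/4 = 11/2. Minimum is 11/2 at row 2 (s2 leaves); pivot element 4.
Pivot on row 2; the obj-row RHS becomes 0 − (-8)·(11/2) = 44.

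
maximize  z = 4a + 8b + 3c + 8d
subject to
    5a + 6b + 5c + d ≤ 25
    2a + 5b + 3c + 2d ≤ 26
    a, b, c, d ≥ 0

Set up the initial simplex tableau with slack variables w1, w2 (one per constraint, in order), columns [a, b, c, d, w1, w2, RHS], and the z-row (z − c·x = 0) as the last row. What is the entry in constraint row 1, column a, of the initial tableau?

5

Constraint 1 has coefficient 5 on a.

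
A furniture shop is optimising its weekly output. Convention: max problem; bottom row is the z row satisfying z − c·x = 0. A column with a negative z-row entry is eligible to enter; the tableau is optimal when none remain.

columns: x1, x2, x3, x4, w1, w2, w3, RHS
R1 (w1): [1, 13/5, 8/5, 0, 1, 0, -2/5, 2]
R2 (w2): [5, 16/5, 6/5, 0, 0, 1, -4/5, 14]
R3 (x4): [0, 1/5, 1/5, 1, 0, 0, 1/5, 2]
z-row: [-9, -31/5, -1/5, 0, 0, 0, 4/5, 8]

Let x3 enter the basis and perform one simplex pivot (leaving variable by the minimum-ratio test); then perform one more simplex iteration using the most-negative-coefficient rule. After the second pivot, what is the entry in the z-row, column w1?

Ratio test on column x3 — row 1: 2/(8/5) = 5/4; row 2: 14/(6/5) = 35/3; row 3: 2/(1/5) = 10. Minimum is 5/4 at row 1 (w1 leaves); pivot element 8/5.
Divide row 1 by 8/5; eliminate column x3 from the other rows.
Second iteration: most negative z-row entry is -71/8 in column x1, so x1 enters.
Ratio test on column x1 — row 1: (5/4)/(5/8) = 2; row 2: (25/2)/(17/4) = 50/17; row 3: entry -1/8 ≤ 0. Minimum is 2 at row 1 (x3 leaves); pivot element 5/8.
Divide row 1 by 5/8; eliminate column x1 from the other rows.
After both pivots, the entry at the z-row, column w1 is 9.

9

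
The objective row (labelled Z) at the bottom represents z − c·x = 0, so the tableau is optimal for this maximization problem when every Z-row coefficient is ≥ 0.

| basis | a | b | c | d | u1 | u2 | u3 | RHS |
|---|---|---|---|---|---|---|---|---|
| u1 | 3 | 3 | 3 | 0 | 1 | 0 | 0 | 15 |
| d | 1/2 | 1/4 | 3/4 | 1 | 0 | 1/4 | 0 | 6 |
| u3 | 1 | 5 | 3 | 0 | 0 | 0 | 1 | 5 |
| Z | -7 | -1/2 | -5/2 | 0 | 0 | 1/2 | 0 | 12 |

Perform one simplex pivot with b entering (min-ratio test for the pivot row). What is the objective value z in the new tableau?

Ratio test on column b — row 1: 15/3 = 5; row 2: 6/(1/4) = 24; row 3: 5/5 = 1. Minimum is 1 at row 3 (u3 leaves); pivot element 5.
Pivot on row 3; the Z-row RHS becomes 12 − (-1/2)·1 = 25/2.

25/2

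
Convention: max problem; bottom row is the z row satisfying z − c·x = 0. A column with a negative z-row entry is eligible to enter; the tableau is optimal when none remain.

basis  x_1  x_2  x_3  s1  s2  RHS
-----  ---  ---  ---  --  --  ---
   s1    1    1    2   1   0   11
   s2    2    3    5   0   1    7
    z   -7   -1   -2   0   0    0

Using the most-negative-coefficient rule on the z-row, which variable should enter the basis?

Negative z-row entries: x_1: -7, x_2: -1, x_3: -2.
The most negative is -7 in column x_1, so x_1 enters.

x_1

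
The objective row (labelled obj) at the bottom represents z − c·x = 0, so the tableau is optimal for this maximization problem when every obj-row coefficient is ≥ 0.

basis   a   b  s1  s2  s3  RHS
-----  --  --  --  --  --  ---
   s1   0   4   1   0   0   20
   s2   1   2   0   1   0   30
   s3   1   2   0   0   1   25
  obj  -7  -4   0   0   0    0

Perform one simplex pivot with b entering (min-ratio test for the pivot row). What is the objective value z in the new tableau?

Ratio test on column b — row 1: 20/4 = 5; row 2: 30/2 = 15; row 3: 25/2 = 25/2. Minimum is 5 at row 1 (s1 leaves); pivot element 4.
Pivot on row 1; the obj-row RHS becomes 0 − (-4)·5 = 20.

20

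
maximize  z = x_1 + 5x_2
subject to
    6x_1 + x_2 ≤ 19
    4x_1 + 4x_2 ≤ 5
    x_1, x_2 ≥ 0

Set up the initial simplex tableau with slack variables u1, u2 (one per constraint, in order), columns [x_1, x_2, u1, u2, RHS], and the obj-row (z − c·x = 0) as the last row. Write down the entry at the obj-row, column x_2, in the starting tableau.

The obj-row carries the negated objective coefficients: the x_2 entry is -5.

-5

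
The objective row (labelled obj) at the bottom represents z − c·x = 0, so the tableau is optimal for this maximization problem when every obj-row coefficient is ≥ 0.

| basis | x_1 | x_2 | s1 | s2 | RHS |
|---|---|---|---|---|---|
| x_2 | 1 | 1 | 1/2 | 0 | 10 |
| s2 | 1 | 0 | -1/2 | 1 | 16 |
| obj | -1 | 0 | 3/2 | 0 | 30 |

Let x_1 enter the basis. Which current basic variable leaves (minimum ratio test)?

Column x_1 entries and ratios — x_2: 10/1 = 10; s2: 16/1 = 16.
Smallest ratio is 10 in the row of x_2, so x_2 leaves.

x_2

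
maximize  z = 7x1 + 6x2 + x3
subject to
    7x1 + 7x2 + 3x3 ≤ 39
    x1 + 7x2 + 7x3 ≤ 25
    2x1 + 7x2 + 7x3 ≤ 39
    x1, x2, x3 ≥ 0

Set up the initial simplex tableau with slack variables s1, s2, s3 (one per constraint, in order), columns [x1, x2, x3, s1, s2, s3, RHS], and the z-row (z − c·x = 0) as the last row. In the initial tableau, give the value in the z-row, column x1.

The z-row carries the negated objective coefficients: the x1 entry is -7.

-7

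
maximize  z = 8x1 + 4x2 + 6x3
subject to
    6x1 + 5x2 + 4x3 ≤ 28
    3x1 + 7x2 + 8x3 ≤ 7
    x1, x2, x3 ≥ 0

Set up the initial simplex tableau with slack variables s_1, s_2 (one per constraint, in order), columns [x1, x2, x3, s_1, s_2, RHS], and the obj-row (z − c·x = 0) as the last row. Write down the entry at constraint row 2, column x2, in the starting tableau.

Constraint 2 has coefficient 7 on x2.

7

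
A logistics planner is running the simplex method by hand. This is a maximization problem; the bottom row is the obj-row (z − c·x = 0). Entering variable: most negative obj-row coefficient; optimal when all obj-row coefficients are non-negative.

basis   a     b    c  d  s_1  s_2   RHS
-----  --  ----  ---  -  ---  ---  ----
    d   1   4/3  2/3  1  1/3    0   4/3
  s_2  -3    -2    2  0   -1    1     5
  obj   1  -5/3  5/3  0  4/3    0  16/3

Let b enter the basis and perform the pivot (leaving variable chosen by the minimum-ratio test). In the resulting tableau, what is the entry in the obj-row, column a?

9/4

Ratio test on column b — row 1: (4/3)/(4/3) = 1; row 2: entry -2 ≤ 0. Minimum is 1 at row 1 (d leaves); pivot element 4/3.
Divide row 1 by 4/3; eliminate column b from the other rows.
obj-row update in column a: 1 − (-5/3)·(3/4) = 9/4.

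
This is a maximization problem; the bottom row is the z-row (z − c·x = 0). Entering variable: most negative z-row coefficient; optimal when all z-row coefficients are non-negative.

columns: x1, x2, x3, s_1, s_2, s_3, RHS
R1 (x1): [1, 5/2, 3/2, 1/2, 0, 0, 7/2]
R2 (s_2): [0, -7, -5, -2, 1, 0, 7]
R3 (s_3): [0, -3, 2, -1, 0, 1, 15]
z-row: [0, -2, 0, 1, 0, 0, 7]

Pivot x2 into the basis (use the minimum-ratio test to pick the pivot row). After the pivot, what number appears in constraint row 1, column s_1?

Ratio test on column x2 — row 1: (7/2)/(5/2) = 7/5; row 2: entry -7 ≤ 0; row 3: entry -3 ≤ 0. Minimum is 7/5 at row 1 (x1 leaves); pivot element 5/2.
Divide row 1 by 5/2; eliminate column x2 from the other rows.
In the new row 1, the s_1 entry is the old entry divided by the pivot: (1/2)/(5/2) = 1/5.

1/5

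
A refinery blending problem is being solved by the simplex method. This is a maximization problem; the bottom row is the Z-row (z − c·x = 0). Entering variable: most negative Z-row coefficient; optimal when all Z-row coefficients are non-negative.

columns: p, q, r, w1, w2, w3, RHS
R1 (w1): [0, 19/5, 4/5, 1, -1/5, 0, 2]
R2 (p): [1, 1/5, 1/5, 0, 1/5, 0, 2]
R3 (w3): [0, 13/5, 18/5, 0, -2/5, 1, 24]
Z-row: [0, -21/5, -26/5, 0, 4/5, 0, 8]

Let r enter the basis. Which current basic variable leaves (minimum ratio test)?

Column r entries and ratios — w1: 2/(4/5) = 5/2; p: 2/(1/5) = 10; w3: 24/(18/5) = 20/3.
Smallest ratio is 5/2 in the row of w1, so w1 leaves.

w1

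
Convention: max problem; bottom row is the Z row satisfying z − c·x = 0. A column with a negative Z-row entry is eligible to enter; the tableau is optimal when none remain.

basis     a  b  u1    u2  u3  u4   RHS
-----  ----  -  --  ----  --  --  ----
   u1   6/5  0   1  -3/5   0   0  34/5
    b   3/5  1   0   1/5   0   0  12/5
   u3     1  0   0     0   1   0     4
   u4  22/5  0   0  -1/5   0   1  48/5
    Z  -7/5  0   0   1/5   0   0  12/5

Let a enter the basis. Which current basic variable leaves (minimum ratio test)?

Column a entries and ratios — u1: (34/5)/(6/5) = 17/3; b: (12/5)/(3/5) = 4; u3: 4/1 = 4; u4: (48/5)/(22/5) = 24/11.
Smallest ratio is 24/11 in the row of u4, so u4 leaves.

u4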